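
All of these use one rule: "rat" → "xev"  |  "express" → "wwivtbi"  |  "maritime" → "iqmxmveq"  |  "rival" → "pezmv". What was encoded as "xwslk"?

ghost

The output letters match the input read backwards, each shifted +4: rat reversed is tar. The word is reversed, then every letter is shifted forward by 4.
Decoding xwslk: shift back: x−4=t, w−4=s, s−4=o, l−4=h, k−4=g → tsohg; then reverse → ghost.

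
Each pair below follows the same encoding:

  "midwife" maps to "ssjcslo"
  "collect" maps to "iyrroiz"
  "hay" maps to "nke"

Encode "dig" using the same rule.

The shift depends on letter class: consonant m→s is +6, but vowel i→s is +10. Vowels shift forward by 10 and consonants shift forward by 6.
On dig: d(cons)+6=j, i(vowel)+10=s, g(cons)+6=m.

jsm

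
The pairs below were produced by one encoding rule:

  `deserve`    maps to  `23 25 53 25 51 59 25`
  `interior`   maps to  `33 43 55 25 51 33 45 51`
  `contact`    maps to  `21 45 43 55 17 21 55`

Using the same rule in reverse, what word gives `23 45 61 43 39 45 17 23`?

d(#4)→23 and e(#5)→25: differences scale by 2, so n = 2·pos + 15. The formula is n = 2×(alphabet index, a=1) + 15.
Decoding 23 45 61 43 39 45 17 23: 23→(23−15)÷2=4=d, 45→(45−15)÷2=15=o, 61→(61−15)÷2=23=w, 43→(43−15)÷2=14=n, 39→(39−15)÷2=12=l, 45→(45−15)÷2=15=o, 17→(17−15)÷2=1=a, 23→(23−15)÷2=4=d.

download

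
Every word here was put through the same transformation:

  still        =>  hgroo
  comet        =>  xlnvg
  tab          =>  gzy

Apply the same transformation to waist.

Each letter is replaced by its mirror in the alphabet: a↔z, b↔y, c↔x, and so on (the Atbash cipher).
On waist: w↔d, a↔z, i↔r, s↔h, t↔g.

dzrhg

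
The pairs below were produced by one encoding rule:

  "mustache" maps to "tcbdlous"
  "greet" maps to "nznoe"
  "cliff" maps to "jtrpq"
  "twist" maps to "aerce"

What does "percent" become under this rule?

In mustache: m→t is +7, u→c is +8, s→b is +9, t→d is +10 — the shift increases by 1 each position. The shift increases by 1 at each position, starting from +7: 7, 8, 9, ….
For percent: p+7=w, e+8=m, r+9=a, c+10=m, e+11=p, n+12=z, t+13=g.

wmampzg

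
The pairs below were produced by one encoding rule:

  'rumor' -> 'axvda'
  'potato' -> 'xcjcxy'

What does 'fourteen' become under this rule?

The output letters match the input read backwards, each shifted +9: rumor reversed is romur. The word is reversed, then every letter is shifted forward by 9.
On fourteen: reverse → neetruof; then shift: n+9=w, e+9=n, e+9=n, t+9=c, r+9=a, u+9=d, o+9=x, f+9=o.

wnncadxo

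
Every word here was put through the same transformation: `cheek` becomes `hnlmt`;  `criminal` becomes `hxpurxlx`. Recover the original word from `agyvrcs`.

In cheek: c→h is +5, h→n is +6, e→l is +7, e→m is +8 — the shift increases by 1 each position. Each letter shifts forward by (position + 5), i.e. 5, 6, 7, … — the shift grows by one for each successive letter.
Undoing it on agyvrcs: a−5=v, g−6=a, y−7=r, v−8=n, r−9=i, c−10=s, s−11=h.

varnish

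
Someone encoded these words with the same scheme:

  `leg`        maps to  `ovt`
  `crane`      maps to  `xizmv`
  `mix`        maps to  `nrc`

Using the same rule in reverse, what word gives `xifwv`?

This is the alphabet-reversal cipher (Atbash): a becomes z, b becomes y, etc.
Undoing it on xifwv: x↔c, i↔r, f↔u, w↔d, v↔e.

crude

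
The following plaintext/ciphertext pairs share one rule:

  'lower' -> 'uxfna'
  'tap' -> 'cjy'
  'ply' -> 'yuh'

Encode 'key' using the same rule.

Compare letters: l→u is +9, o→x is +9, w→f is +9 — a constant shift. It's a constant shift of +9 (ROT9).
On key: k+9=t, e+9=n, y+9=h.

tnh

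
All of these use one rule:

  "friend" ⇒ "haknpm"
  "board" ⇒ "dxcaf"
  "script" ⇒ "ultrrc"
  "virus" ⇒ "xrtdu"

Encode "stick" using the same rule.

ucklm

Shifts by position in friend: pos 0: f→h (+2), pos 1: r→a (+9), pos 2: i→k (+2), pos 3: e→n (+9) — repeating every 2. The shifts repeat in a cycle of length 2: positions 0,1,… shift by +2, +9, then the pattern repeats.
On stick: s+2=u, t+9=c, i+2=k, c+9=l, k+2=m.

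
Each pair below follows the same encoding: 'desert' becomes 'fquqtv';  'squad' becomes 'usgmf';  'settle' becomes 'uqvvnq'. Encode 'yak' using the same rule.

amm

The shift depends on letter class: consonant d→f is +2, but vowel e→q is +12. The rule splits by letter class: vowels +12, consonants +2.
Applying it to yak: y(cons)+2=a, a(vowel)+12=m, k(cons)+2=m.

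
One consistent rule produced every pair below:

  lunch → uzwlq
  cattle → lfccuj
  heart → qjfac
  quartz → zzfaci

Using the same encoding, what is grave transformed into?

The shift depends on letter class: consonant l→u is +9, but vowel u→z is +5. Two shifts are in play — +5 for a/e/i/o/u, +9 for every other letter.
Applying it to grave: g(cons)+9=p, r(cons)+9=a, a(vowel)+5=f, v(cons)+9=e, e(vowel)+5=j.

pafej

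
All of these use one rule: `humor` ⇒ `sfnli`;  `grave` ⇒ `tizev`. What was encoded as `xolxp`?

Each pair mirrors across the alphabet (h↔s, u↔f, m↔n): positions sum to 25. Each letter is replaced by its mirror in the alphabet: a↔z, b↔y, c↔x, and so on (the Atbash cipher).
Decoding xolxp: x↔c, o↔l, l↔o, x↔c, p↔k.

clock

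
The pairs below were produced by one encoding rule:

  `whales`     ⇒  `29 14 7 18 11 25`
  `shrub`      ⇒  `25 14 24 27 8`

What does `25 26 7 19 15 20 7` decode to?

stamina

w is letter #23 and maps to 29: an offset of 6. Letters become their 1-based position plus 6 (so a→7, b→8, …).
Decoding 25 26 7 19 15 20 7: 25→(25−6)÷1=19=s, 26→(26−6)÷1=20=t, 7→(7−6)÷1=1=a, 19→(19−6)÷1=13=m, 15→(15−6)÷1=9=i, 20→(20−6)÷1=14=n, 7→(7−6)÷1=1=a.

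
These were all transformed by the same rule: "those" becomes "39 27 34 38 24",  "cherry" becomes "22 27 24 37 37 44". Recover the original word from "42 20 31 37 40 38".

walrus

Letters become their 1-based position plus 19 (so a→20, b→21, …).
Decoding 42 20 31 37 40 38: 42→(42−19)÷1=23=w, 20→(20−19)÷1=1=a, 31→(31−19)÷1=12=l, 37→(37−19)÷1=18=r, 40→(40−19)÷1=21=u, 38→(38−19)÷1=19=s.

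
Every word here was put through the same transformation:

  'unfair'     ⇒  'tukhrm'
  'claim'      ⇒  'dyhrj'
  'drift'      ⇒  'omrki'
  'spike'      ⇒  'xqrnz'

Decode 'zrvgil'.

u(20)→t(19) and n(13)→u(20) fit y≡11x+7 (mod 26); the inverse of 11 mod 26 is 19. This is an affine cipher: with a=0,…,z=25, each position x becomes (11x+7) mod 26.
Undoing it on zrvgil: z(25)→19·(25−7)≡4=e; r(17)→19·(17−7)≡8=i; v(21)→19·(21−7)≡6=g; g(6)→19·(6−7)≡7=h; i(8)→19·(8−7)≡19=t; l(11)→19·(11−7)≡24=y (all mod 26).

eighty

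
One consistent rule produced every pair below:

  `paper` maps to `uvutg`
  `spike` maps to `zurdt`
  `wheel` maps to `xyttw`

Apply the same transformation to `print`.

Each letter's alphabet position (a=0..z=25) is mapped through 19·x+21 mod 26 — an affine cipher.
For print: p(15)→19·15+21≡20=u; r(17)→19·17+21≡6=g; i(8)→19·8+21≡17=r; n(13)→19·13+21≡8=i; t(19)→19·19+21≡18=s (all mod 26).

ugris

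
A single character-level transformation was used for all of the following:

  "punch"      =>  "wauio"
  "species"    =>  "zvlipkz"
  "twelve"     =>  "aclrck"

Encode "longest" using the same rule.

suumlya

Shifts by position in punch: pos 0: p→w (+7), pos 1: u→a (+6), pos 2: n→u (+7), pos 3: c→i (+6) — repeating every 2. It's a Vigenère-style cipher with numeric key [7,6]: position i shifts by key[i mod 2].
For longest: l+7=s, o+6=u, n+7=u, g+6=m, e+7=l, s+6=y, t+7=a.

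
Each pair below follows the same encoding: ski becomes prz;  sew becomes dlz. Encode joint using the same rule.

aupvq

The word is reversed, then every letter is shifted forward by 7.
Applying it to joint: reverse → tnioj; then shift: t+7=a, n+7=u, i+7=p, o+7=v, j+7=q.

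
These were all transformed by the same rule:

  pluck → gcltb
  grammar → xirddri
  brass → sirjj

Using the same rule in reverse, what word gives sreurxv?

bandage

Compare letters: p→g is +17, l→c is +17, u→l is +17 — a constant shift. Each letter is shifted forward by 17 in the alphabet (a Caesar shift of +17).
Decoding sreurxv: s−17=b, r−17=a, e−17=n, u−17=d, r−17=a, x−17=g, v−17=e.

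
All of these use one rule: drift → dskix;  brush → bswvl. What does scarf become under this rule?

sdcuj

In drift: d→d is +0, r→s is +1, i→k is +2, f→i is +3 — the shift increases by 1 each position. Each letter shifts forward by its position index (0, 1, 2, …) — the shift grows by one for each successive letter.
On scarf: s+0=s, c+1=d, a+2=c, r+3=u, f+4=j.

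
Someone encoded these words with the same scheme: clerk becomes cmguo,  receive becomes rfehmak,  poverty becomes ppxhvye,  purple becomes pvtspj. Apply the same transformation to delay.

Letter i (0-indexed) is shifted by i+0, so successive shifts are 0, 1, 2, ….
For delay: d+0=d, e+1=f, l+2=n, a+3=d, y+4=c.

dfndc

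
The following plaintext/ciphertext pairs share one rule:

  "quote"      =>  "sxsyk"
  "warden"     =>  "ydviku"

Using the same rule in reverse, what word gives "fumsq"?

In quote: q→s is +2, u→x is +3, o→s is +4, t→y is +5 — the shift increases by 1 each position. The shift increases by 1 at each position, starting from +2: 2, 3, 4, ….
Reversing it on fumsq: f−2=d, u−3=r, m−4=i, s−5=n, q−6=k.

drink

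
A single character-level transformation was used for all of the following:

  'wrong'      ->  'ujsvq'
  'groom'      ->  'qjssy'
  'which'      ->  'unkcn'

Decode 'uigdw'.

waste

w(22)→u(20) and r(17)→j(9) fit y≡23x+8 (mod 26); the inverse of 23 mod 26 is 17. This is an affine cipher: with a=0,…,z=25, each position x becomes (23x+8) mod 26.
Decoding uigdw: u(20)→17·(20−8)≡22=w; i(8)→17·(8−8)≡0=a; g(6)→17·(6−8)≡18=s; d(3)→17·(3−8)≡19=t; w(22)→17·(22−8)≡4=e (all mod 26).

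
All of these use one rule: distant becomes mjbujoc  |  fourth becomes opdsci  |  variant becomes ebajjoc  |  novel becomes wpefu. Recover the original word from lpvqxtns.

composer

Shifts by position in distant: pos 0: d→m (+9), pos 1: i→j (+1), pos 2: s→b (+9), pos 3: t→u (+1) — repeating every 2. A repeating key of period 2 is used — shifts +9, +1 over and over.
Reversing it on lpvqxtns: l−9=c, p−1=o, v−9=m, q−1=p, x−9=o, t−1=s, n−9=e, s−1=r.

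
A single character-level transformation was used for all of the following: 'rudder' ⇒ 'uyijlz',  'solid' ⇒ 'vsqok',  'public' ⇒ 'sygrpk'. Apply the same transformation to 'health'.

In rudder: r→u is +3, u→y is +4, d→i is +5, d→j is +6 — the shift increases by 1 each position. Letter i (0-indexed) is shifted by i+3, so successive shifts are 3, 4, 5, ….
On health: h+3=k, e+4=i, a+5=f, l+6=r, t+7=a, h+8=p.

kifrap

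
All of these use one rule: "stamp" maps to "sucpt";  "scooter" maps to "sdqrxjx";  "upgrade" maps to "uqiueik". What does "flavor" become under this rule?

In stamp: s→s is +0, t→u is +1, a→c is +2, m→p is +3 — the shift increases by 1 each position. The shift increases by 1 at each position, starting from +0: 0, 1, 2, ….
Applying it to flavor: f+0=f, l+1=m, a+2=c, v+3=y, o+4=s, r+5=w.

fmcysw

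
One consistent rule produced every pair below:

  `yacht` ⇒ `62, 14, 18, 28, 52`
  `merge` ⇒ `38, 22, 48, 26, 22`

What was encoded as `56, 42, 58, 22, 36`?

vowel

y(#25)→62 and a(#1)→14: differences scale by 2, so n = 2·pos + 12. Each letter becomes 2×(its alphabet position, a=1..z=26) + 12.
Reversing it on 56, 42, 58, 22, 36: 56→(56−12)÷2=22=v, 42→(42−12)÷2=15=o, 58→(58−12)÷2=23=w, 22→(22−12)÷2=5=e, 36→(36−12)÷2=12=l.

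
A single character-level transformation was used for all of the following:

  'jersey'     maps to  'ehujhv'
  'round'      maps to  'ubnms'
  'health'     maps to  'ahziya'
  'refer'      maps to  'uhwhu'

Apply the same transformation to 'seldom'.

jhisbx

j(9)→e(4) and e(4)→h(7) fit y≡15x+25 (mod 26); the inverse of 15 mod 26 is 7. Each letter's alphabet position (a=0..z=25) is mapped through 15·x+25 mod 26 — an affine cipher.
On seldom: s(18)→15·18+25≡9=j; e(4)→15·4+25≡7=h; l(11)→15·11+25≡8=i; d(3)→15·3+25≡18=s; o(14)→15·14+25≡1=b; m(12)→15·12+25≡23=x (all mod 26).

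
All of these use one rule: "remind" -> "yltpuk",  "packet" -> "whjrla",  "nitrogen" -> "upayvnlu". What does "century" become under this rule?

Compare letters: r→y is +7, e→l is +7, m→t is +7 — a constant shift. Every letter moves 7 places later in the alphabet, wrapping around z→a.
For century: c+7=j, e+7=l, n+7=u, t+7=a, u+7=b, r+7=y, y+7=f.

jluabyf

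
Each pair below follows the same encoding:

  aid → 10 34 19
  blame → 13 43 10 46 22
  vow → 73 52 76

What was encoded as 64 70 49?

a(#1)→10 and i(#9)→34: differences scale by 3, so n = 3·pos + 7. The formula is n = 3×(alphabet index, a=1) + 7.
Reversing it on 64 70 49: 64→(64−7)÷3=19=s, 70→(70−7)÷3=21=u, 49→(49−7)÷3=14=n.

sun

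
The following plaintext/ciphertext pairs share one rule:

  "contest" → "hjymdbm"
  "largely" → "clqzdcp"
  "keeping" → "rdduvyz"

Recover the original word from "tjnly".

Each letter's alphabet position (a=0..z=25) is mapped through 11·x+11 mod 26 — an affine cipher.
Undoing it on tjnly: t(19)→19·(19−11)≡22=w; j(9)→19·(9−11)≡14=o; n(13)→19·(13−11)≡12=m; l(11)→19·(11−11)≡0=a; y(24)→19·(24−11)≡13=n (all mod 26).

woman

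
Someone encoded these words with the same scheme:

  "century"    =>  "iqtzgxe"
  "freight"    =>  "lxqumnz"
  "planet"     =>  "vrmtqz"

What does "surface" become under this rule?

ygxlmiq

The rule splits by letter class: vowels +12, consonants +6.
Applying it to surface: s(cons)+6=y, u(vowel)+12=g, r(cons)+6=x, f(cons)+6=l, a(vowel)+12=m, c(cons)+6=i, e(vowel)+12=q.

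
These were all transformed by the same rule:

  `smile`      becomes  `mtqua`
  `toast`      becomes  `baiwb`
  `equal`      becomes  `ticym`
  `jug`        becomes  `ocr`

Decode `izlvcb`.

tundra

The output letters match the input read backwards, each shifted +8: smile reversed is elims. The word is reversed, then every letter is shifted forward by 8.
Decoding izlvcb: shift back: i−8=a, z−8=r, l−8=d, v−8=n, c−8=u, b−8=t → ardnut; then reverse → tundra.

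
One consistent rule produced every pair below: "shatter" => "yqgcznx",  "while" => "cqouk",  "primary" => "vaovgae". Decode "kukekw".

eleven

Shifts by position in shatter: pos 0: s→y (+6), pos 1: h→q (+9), pos 2: a→g (+6), pos 3: t→c (+9) — repeating every 2. A repeating key of period 2 is used — shifts +6, +9 over and over.
Undoing it on kukekw: k−6=e, u−9=l, k−6=e, e−9=v, k−6=e, w−9=n.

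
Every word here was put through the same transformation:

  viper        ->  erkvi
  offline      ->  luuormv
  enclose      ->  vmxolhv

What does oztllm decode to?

Each pair mirrors across the alphabet (v↔e, i↔r, p↔k): positions sum to 25. Letters are reflected about the middle of the alphabet (position → 25−position): Atbash.
Undoing it on oztllm: o↔l, z↔a, t↔g, l↔o, l↔o, m↔n.

lagoon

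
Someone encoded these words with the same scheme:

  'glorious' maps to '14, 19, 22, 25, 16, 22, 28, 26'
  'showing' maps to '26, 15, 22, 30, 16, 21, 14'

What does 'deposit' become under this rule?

g is letter #7 and maps to 14: an offset of 7. The number is (letter's place in the alphabet, a=1) + 7.
Applying it to deposit: d=4→11, e=5→12, p=16→23, o=15→22, s=19→26, i=9→16, t=20→27.

11, 12, 23, 22, 26, 16, 27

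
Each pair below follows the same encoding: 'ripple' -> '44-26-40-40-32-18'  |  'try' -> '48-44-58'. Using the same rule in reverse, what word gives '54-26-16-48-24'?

r(#18)→44 and i(#9)→26: differences scale by 2, so n = 2·pos + 8. With a=1..z=26, the number is 2·pos + 8.
Reversing it on 54-26-16-48-24: 54→(54−8)÷2=23=w, 26→(26−8)÷2=9=i, 16→(16−8)÷2=4=d, 48→(48−8)÷2=20=t, 24→(24−8)÷2=8=h.

width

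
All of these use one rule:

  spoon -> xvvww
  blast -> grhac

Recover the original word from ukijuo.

In spoon: s→x is +5, p→v is +6, o→v is +7, o→w is +8 — the shift increases by 1 each position. Letter i (0-indexed) is shifted by i+5, so successive shifts are 5, 6, 7, ….
Reversing it on ukijuo: u−5=p, k−6=e, i−7=b, j−8=b, u−9=l, o−10=e.

pebble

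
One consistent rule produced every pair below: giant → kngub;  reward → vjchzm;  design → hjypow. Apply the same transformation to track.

In giant: g→k is +4, i→n is +5, a→g is +6, n→u is +7 — the shift increases by 1 each position. Letter i (0-indexed) is shifted by i+4, so successive shifts are 4, 5, 6, ….
On track: t+4=x, r+5=w, a+6=g, c+7=j, k+8=s.

xwgjs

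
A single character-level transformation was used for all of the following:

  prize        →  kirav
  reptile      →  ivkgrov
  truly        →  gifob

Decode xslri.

Letters are reflected about the middle of the alphabet (position → 25−position): Atbash.
Reversing it on xslri: x↔c, s↔h, l↔o, r↔i, i↔r.

choir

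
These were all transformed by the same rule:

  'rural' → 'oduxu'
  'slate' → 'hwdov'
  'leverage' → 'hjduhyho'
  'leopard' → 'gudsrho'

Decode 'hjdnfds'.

package

The word is reversed, then every letter is shifted forward by 3.
Decoding hjdnfds: shift back: h−3=e, j−3=g, d−3=a, n−3=k, f−3=c, d−3=a, s−3=p → egakcap; then reverse → package.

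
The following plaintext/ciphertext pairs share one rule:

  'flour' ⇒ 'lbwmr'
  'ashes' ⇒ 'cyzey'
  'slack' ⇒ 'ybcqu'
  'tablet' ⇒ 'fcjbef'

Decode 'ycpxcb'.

This is an affine cipher: with a=0,…,z=25, each position x becomes (7x+2) mod 26.
Undoing it on ycpxcb: y(24)→15·(24−2)≡18=s; c(2)→15·(2−2)≡0=a; p(15)→15·(15−2)≡13=n; x(23)→15·(23−2)≡3=d; c(2)→15·(2−2)≡0=a; b(1)→15·(1−2)≡11=l (all mod 26).

sandal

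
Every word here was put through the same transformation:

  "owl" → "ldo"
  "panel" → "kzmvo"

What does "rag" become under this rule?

Each pair mirrors across the alphabet (o↔l, w↔d, l↔o): positions sum to 25. Letters are reflected about the middle of the alphabet (position → 25−position): Atbash.
On rag: r↔i, a↔z, g↔t.

izt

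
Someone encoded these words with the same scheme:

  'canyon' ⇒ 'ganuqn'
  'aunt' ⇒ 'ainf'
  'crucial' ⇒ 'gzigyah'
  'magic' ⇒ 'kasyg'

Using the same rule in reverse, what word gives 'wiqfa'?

quota

This is an affine cipher: with a=0,…,z=25, each position x becomes (3x+0) mod 26.
Reversing it on wiqfa: w(22)→9·(22−0)≡16=q; i(8)→9·(8−0)≡20=u; q(16)→9·(16−0)≡14=o; f(5)→9·(5−0)≡19=t; a(0)→9·(0−0)≡0=a (all mod 26).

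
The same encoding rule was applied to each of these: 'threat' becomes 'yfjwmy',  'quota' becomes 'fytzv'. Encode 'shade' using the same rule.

jifmx

The output letters match the input read backwards, each shifted +5: threat reversed is taerht. The word is reversed, then every letter is shifted forward by 5.
On shade: reverse → edahs; then shift: e+5=j, d+5=i, a+5=f, h+5=m, s+5=x.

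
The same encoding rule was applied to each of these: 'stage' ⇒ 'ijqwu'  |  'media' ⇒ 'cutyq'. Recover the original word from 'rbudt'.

Compare letters: s→i is +16, t→j is +16, a→q is +16 — a constant shift. Every letter moves 16 places later in the alphabet, wrapping around z→a.
Undoing it on rbudt: r−16=b, b−16=l, u−16=e, d−16=n, t−16=d.

blend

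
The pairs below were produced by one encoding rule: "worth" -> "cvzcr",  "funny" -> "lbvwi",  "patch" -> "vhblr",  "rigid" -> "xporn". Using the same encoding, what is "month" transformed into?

In worth: w→c is +6, o→v is +7, r→z is +8, t→c is +9 — the shift increases by 1 each position. The shift increases by 1 at each position, starting from +6: 6, 7, 8, ….
For month: m+6=s, o+7=v, n+8=v, t+9=c, h+10=r.

svvcr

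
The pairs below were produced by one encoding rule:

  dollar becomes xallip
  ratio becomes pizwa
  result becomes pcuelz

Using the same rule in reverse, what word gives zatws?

toxic

Treating letters as 0–25, the rule is x ↦ 5x + 8 (mod 26).
Decoding zatws: z(25)→21·(25−8)≡19=t; a(0)→21·(0−8)≡14=o; t(19)→21·(19−8)≡23=x; w(22)→21·(22−8)≡8=i; s(18)→21·(18−8)≡2=c (all mod 26).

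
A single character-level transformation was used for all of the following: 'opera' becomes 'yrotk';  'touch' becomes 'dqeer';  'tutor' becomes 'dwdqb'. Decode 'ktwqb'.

armor

Shifts by position in opera: pos 0: o→y (+10), pos 1: p→r (+2), pos 2: e→o (+10), pos 3: r→t (+2) — repeating every 2. The shifts repeat in a cycle of length 2: positions 0,1,… shift by +10, +2, then the pattern repeats.
Reversing it on ktwqb: k−10=a, t−2=r, w−10=m, q−2=o, b−10=r.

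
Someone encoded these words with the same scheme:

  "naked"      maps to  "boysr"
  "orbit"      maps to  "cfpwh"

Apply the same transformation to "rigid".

fwuwr

Every letter moves 14 places later in the alphabet, wrapping around z→a.
Applying it to rigid: r+14=f, i+14=w, g+14=u, i+14=w, d+14=r.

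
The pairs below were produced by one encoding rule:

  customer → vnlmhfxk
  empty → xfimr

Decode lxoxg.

seven

Compare letters: c→v is +19, u→n is +19, s→l is +19 — a constant shift. Each letter is shifted forward by 19 in the alphabet (a Caesar shift of +19).
Undoing it on lxoxg: l−19=s, x−19=e, o−19=v, x−19=e, g−19=n.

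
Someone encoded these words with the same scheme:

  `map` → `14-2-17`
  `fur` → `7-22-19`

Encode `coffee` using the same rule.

4-16-7-7-6-6

m is letter #13 and maps to 14: an offset of 1. Each letter is replaced by its alphabet position (a=1..z=26) + 1.
On coffee: c=3→4, o=15→16, f=6→7, f=6→7, e=5→6, e=5→6.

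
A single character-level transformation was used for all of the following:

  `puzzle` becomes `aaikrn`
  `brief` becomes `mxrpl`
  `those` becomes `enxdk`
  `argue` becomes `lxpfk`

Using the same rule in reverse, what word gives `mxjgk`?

brave

Shifts by position in puzzle: pos 0: p→a (+11), pos 1: u→a (+6), pos 2: z→i (+9), pos 3: z→k (+11), pos 4: l→r (+6), pos 5: e→n (+9) — repeating every 3. It's a Vigenère-style cipher with numeric key [11,6,9]: position i shifts by key[i mod 3].
Decoding mxjgk: m−11=b, x−6=r, j−9=a, g−11=v, k−6=e.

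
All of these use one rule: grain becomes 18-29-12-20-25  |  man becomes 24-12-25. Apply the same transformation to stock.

30-31-26-14-22

Each letter is replaced by its alphabet position (a=1..z=26) + 11.
On stock: s=19→30, t=20→31, o=15→26, c=3→14, k=11→22.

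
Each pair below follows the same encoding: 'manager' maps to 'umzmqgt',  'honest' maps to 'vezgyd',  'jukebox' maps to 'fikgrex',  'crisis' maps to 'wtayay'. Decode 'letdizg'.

fortune

Each letter's alphabet position (a=0..z=25) is mapped through 5·x+12 mod 26 — an affine cipher.
Reversing it on letdizg: l(11)→21·(11−12)≡5=f; e(4)→21·(4−12)≡14=o; t(19)→21·(19−12)≡17=r; d(3)→21·(3−12)≡19=t; i(8)→21·(8−12)≡20=u; z(25)→21·(25−12)≡13=n; g(6)→21·(6−12)≡4=e (all mod 26).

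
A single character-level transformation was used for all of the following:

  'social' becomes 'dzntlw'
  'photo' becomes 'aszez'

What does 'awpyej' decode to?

Compare letters: s→d is +11, o→z is +11, c→n is +11 — a constant shift. Each letter is shifted forward by 11 in the alphabet (a Caesar shift of +11).
Reversing it on awpyej: a−11=p, w−11=l, p−11=e, y−11=n, e−11=t, j−11=y.

plenty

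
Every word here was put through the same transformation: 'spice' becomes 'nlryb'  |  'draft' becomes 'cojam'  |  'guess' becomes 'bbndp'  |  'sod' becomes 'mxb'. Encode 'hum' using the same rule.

vdq

The output letters match the input read backwards, each shifted +9: spice reversed is ecips. Read the word backwards and shift each letter +9.
On hum: reverse → muh; then shift: m+9=v, u+9=d, h+9=q.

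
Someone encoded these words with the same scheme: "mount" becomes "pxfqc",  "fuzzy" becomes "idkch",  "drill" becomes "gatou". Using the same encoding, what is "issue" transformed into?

Shifts by position in mount: pos 0: m→p (+3), pos 1: o→x (+9), pos 2: u→f (+11), pos 3: n→q (+3), pos 4: t→c (+9) — repeating every 3. A repeating key of period 3 is used — shifts +3, +9, +11 over and over.
On issue: i+3=l, s+9=b, s+11=d, u+3=x, e+9=n.

lbdxn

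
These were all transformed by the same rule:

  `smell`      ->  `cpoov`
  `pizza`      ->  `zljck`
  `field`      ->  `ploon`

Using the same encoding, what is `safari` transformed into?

Shifts by position in smell: pos 0: s→c (+10), pos 1: m→p (+3), pos 2: e→o (+10), pos 3: l→o (+3) — repeating every 2. The shifts repeat in a cycle of length 2: positions 0,1,… shift by +10, +3, then the pattern repeats.
Applying it to safari: s+10=c, a+3=d, f+10=p, a+3=d, r+10=b, i+3=l.

cdpdbl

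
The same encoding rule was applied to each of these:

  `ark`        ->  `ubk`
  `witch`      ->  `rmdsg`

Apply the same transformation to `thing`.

The output letters match the input read backwards, each shifted +10: ark reversed is kra. Two steps: reverse the string, then apply a Caesar shift of +10.
For thing: reverse → gniht; then shift: g+10=q, n+10=x, i+10=s, h+10=r, t+10=d.

qxsrd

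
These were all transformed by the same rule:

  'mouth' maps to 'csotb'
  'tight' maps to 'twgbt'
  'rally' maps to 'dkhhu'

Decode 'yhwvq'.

slide

m(12)→c(2) and o(14)→s(18) fit y≡21x+10 (mod 26); the inverse of 21 mod 26 is 5. This is an affine cipher: with a=0,…,z=25, each position x becomes (21x+10) mod 26.
Decoding yhwvq: y(24)→5·(24−10)≡18=s; h(7)→5·(7−10)≡11=l; w(22)→5·(22−10)≡8=i; v(21)→5·(21−10)≡3=d; q(16)→5·(16−10)≡4=e (all mod 26).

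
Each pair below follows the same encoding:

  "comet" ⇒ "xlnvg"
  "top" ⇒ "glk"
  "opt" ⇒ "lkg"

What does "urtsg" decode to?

fight

Each pair mirrors across the alphabet (c↔x, o↔l, m↔n): positions sum to 25. Each letter is replaced by its mirror in the alphabet: a↔z, b↔y, c↔x, and so on (the Atbash cipher).
Reversing it on urtsg: u↔f, r↔i, t↔g, s↔h, g↔t.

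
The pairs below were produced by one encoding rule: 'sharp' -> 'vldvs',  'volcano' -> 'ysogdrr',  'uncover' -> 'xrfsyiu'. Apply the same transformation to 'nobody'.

qsesgc

Shifts by position in sharp: pos 0: s→v (+3), pos 1: h→l (+4), pos 2: a→d (+3), pos 3: r→v (+4) — repeating every 2. It's a Vigenère-style cipher with numeric key [3,4]: position i shifts by key[i mod 2].
For nobody: n+3=q, o+4=s, b+3=e, o+4=s, d+3=g, y+4=c.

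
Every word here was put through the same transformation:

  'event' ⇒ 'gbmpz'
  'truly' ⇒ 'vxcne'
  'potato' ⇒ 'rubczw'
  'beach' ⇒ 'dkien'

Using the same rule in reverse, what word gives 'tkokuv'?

Shifts by position in event: pos 0: e→g (+2), pos 1: v→b (+6), pos 2: e→m (+8), pos 3: n→p (+2), pos 4: t→z (+6) — repeating every 3. A repeating key of period 3 is used — shifts +2, +6, +8 over and over.
Reversing it on tkokuv: t−2=r, k−6=e, o−8=g, k−2=i, u−6=o, v−8=n.

region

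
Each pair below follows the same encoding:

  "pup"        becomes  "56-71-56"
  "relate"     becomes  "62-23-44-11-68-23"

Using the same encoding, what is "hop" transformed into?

32-53-56

p(#16)→56 and u(#21)→71: differences scale by 3, so n = 3·pos + 8. The formula is n = 3×(alphabet index, a=1) + 8.
Applying it to hop: h=8→32, o=15→53, p=16→56.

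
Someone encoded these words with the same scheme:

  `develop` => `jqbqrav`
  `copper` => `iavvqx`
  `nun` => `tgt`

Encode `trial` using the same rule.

zxumr

The shift depends on letter class: consonant d→j is +6, but vowel e→q is +12. Two shifts are in play — +12 for a/e/i/o/u, +6 for every other letter.
For trial: t(cons)+6=z, r(cons)+6=x, i(vowel)+12=u, a(vowel)+12=m, l(cons)+6=r.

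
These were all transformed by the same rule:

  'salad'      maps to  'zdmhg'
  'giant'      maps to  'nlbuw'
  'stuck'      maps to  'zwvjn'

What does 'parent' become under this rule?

wdslqu

Shifts by position in salad: pos 0: s→z (+7), pos 1: a→d (+3), pos 2: l→m (+1), pos 3: a→h (+7), pos 4: d→g (+3) — repeating every 3. A repeating key of period 3 is used — shifts +7, +3, +1 over and over.
On parent: p+7=w, a+3=d, r+1=s, e+7=l, n+3=q, t+1=u.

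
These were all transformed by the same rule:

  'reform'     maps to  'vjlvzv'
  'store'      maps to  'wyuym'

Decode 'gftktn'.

In reform: r→v is +4, e→j is +5, f→l is +6, o→v is +7 — the shift increases by 1 each position. Letter i (0-indexed) is shifted by i+4, so successive shifts are 4, 5, 6, ….
Undoing it on gftktn: g−4=c, f−5=a, t−6=n, k−7=d, t−8=l, n−9=e.

candle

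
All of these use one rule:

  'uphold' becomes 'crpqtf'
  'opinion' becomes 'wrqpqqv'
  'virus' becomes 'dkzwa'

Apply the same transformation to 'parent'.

The shifts repeat in a cycle of length 2: positions 0,1,… shift by +8, +2, then the pattern repeats.
Applying it to parent: p+8=x, a+2=c, r+8=z, e+2=g, n+8=v, t+2=v.

xczgvv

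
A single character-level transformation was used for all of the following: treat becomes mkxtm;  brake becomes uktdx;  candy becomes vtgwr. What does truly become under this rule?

mkner

Compare letters: t→m is +19, r→k is +19, e→x is +19 — a constant shift. This is a Caesar cipher with shift 19.
On truly: t+19=m, r+19=k, u+19=n, l+19=e, y+19=r.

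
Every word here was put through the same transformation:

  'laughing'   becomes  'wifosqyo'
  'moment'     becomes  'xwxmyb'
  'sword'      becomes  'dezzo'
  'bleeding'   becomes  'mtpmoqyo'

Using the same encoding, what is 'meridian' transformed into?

xmcqoqlv

Shifts by position in laughing: pos 0: l→w (+11), pos 1: a→i (+8), pos 2: u→f (+11), pos 3: g→o (+8) — repeating every 2. The shifts repeat in a cycle of length 2: positions 0,1,… shift by +11, +8, then the pattern repeats.
On meridian: m+11=x, e+8=m, r+11=c, i+8=q, d+11=o, i+8=q, a+11=l, n+8=v.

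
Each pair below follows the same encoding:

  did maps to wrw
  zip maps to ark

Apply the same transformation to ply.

kob

Each pair mirrors across the alphabet (d↔w, i↔r, d↔w): positions sum to 25. Each letter is replaced by its mirror in the alphabet: a↔z, b↔y, c↔x, and so on (the Atbash cipher).
On ply: p↔k, l↔o, y↔b.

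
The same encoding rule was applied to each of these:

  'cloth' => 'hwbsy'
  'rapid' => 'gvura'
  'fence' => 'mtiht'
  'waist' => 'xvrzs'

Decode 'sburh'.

c(2)→h(7) and l(11)→w(22) fit y≡19x+21 (mod 26); the inverse of 19 mod 26 is 11. This is an affine cipher: with a=0,…,z=25, each position x becomes (19x+21) mod 26.
Undoing it on sburh: s(18)→11·(18−21)≡19=t; b(1)→11·(1−21)≡14=o; u(20)→11·(20−21)≡15=p; r(17)→11·(17−21)≡8=i; h(7)→11·(7−21)≡2=c (all mod 26).

topic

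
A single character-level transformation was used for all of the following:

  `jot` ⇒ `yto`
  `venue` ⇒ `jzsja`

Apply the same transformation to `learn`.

swfjq

The output letters match the input read backwards, each shifted +5: jot reversed is toj. The word is reversed, then every letter is shifted forward by 5.
For learn: reverse → nrael; then shift: n+5=s, r+5=w, a+5=f, e+5=j, l+5=q.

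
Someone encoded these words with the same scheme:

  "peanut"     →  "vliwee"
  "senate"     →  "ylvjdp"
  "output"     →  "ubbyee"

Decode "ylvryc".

In peanut: p→v is +6, e→l is +7, a→i is +8, n→w is +9 — the shift increases by 1 each position. Letter i (0-indexed) is shifted by i+6, so successive shifts are 6, 7, 8, ….
Reversing it on ylvryc: y−6=s, l−7=e, v−8=n, r−9=i, y−10=o, c−11=r.

senior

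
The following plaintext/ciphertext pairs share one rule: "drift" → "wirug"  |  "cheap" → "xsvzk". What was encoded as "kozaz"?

Each pair mirrors across the alphabet (d↔w, r↔i, i↔r): positions sum to 25. This is the alphabet-reversal cipher (Atbash): a becomes z, b becomes y, etc.
Undoing it on kozaz: k↔p, o↔l, z↔a, a↔z, z↔a.

plaza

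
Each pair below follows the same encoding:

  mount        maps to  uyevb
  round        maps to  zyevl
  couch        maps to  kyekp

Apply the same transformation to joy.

The shift depends on letter class: consonant m→u is +8, but vowel o→y is +10. Two shifts are in play — +10 for a/e/i/o/u, +8 for every other letter.
On joy: j(cons)+8=r, o(vowel)+10=y, y(cons)+8=g.

ryg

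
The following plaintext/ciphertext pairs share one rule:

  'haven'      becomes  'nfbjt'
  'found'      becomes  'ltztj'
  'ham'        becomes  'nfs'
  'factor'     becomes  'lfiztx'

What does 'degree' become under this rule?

The shift depends on letter class: consonant h→n is +6, but vowel a→f is +5. Vowels shift forward by 5 and consonants shift forward by 6.
Applying it to degree: d(cons)+6=j, e(vowel)+5=j, g(cons)+6=m, r(cons)+6=x, e(vowel)+5=j, e(vowel)+5=j.

jjmxjj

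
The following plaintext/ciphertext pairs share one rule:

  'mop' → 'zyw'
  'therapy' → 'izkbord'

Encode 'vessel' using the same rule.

voccof

The output letters match the input read backwards, each shifted +10: mop reversed is pom. Two steps: reverse the string, then apply a Caesar shift of +10.
On vessel: reverse → lessev; then shift: l+10=v, e+10=o, s+10=c, s+10=c, e+10=o, v+10=f.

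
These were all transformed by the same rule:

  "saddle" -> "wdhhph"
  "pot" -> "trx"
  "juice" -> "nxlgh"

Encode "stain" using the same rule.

The shift depends on letter class: consonant s→w is +4, but vowel a→d is +3. Two shifts are in play — +3 for a/e/i/o/u, +4 for every other letter.
Applying it to stain: s(cons)+4=w, t(cons)+4=x, a(vowel)+3=d, i(vowel)+3=l, n(cons)+4=r.

wxdlr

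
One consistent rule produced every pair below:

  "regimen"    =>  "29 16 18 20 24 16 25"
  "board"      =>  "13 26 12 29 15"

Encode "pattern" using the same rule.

The number is (letter's place in the alphabet, a=1) + 11.
Applying it to pattern: p=16→27, a=1→12, t=20→31, t=20→31, e=5→16, r=18→29, n=14→25.

27 12 31 31 16 29 25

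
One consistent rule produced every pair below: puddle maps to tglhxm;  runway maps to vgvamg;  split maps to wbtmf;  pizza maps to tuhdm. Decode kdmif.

greet

Shifts by position in puddle: pos 0: p→t (+4), pos 1: u→g (+12), pos 2: d→l (+8), pos 3: d→h (+4), pos 4: l→x (+12), pos 5: e→m (+8) — repeating every 3. A repeating key of period 3 is used — shifts +4, +12, +8 over and over.
Reversing it on kdmif: k−4=g, d−12=r, m−8=e, i−4=e, f−12=t.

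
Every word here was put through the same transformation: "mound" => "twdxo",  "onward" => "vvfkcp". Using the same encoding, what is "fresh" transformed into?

The shift increases by 1 at each position, starting from +7: 7, 8, 9, ….
On fresh: f+7=m, r+8=z, e+9=n, s+10=c, h+11=s.

mzncs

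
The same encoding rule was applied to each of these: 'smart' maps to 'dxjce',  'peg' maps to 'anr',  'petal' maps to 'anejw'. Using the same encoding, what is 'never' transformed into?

yngnc

The shift depends on letter class: consonant s→d is +11, but vowel a→j is +9. The rule splits by letter class: vowels +9, consonants +11.
For never: n(cons)+11=y, e(vowel)+9=n, v(cons)+11=g, e(vowel)+9=n, r(cons)+11=c.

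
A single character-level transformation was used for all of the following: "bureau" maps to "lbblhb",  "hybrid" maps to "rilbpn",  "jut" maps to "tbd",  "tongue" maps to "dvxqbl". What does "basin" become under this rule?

lhcpx

The shift depends on letter class: consonant b→l is +10, but vowel u→b is +7. Two shifts are in play — +7 for a/e/i/o/u, +10 for every other letter.
Applying it to basin: b(cons)+10=l, a(vowel)+7=h, s(cons)+10=c, i(vowel)+7=p, n(cons)+10=x.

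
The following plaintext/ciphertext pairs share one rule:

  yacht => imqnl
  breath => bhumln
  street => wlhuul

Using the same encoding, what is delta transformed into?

Treating letters as 0–25, the rule is x ↦ 15x + 12 (mod 26).
On delta: d(3)→15·3+12≡5=f; e(4)→15·4+12≡20=u; l(11)→15·11+12≡21=v; t(19)→15·19+12≡11=l; a(0)→15·0+12≡12=m (all mod 26).

fuvlm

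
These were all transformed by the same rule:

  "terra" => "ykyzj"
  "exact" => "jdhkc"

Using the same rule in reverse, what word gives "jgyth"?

early

Each letter shifts forward by (position + 5), i.e. 5, 6, 7, … — the shift grows by one for each successive letter.
Reversing it on jgyth: j−5=e, g−6=a, y−7=r, t−8=l, h−9=y.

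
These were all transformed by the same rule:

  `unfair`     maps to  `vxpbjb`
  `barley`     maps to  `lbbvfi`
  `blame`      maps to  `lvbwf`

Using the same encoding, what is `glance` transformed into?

The shift depends on letter class: consonant n→x is +10, but vowel u→v is +1. Two shifts are in play — +1 for a/e/i/o/u, +10 for every other letter.
On glance: g(cons)+10=q, l(cons)+10=v, a(vowel)+1=b, n(cons)+10=x, c(cons)+10=m, e(vowel)+1=f.

qvbxmf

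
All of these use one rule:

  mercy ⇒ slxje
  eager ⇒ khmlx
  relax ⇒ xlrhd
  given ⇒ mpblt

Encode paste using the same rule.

Shifts by position in mercy: pos 0: m→s (+6), pos 1: e→l (+7), pos 2: r→x (+6), pos 3: c→j (+7) — repeating every 2. It's a Vigenère-style cipher with numeric key [6,7]: position i shifts by key[i mod 2].
For paste: p+6=v, a+7=h, s+6=y, t+7=a, e+6=k.

vhyak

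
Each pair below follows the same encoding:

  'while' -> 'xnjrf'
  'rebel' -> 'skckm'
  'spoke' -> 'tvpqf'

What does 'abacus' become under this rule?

Shifts by position in while: pos 0: w→x (+1), pos 1: h→n (+6), pos 2: i→j (+1), pos 3: l→r (+6) — repeating every 2. A repeating key of period 2 is used — shifts +1, +6 over and over.
Applying it to abacus: a+1=b, b+6=h, a+1=b, c+6=i, u+1=v, s+6=y.

bhbivy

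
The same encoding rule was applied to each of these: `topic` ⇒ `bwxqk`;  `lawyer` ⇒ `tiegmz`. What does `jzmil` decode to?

Each letter is shifted forward by 8 in the alphabet (a Caesar shift of +8).
Reversing it on jzmil: j−8=b, z−8=r, m−8=e, i−8=a, l−8=d.

bread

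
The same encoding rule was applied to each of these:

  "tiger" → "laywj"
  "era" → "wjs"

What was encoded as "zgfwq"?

Every letter moves 18 places later in the alphabet, wrapping around z→a.
Reversing it on zgfwq: z−18=h, g−18=o, f−18=n, w−18=e, q−18=y.

honey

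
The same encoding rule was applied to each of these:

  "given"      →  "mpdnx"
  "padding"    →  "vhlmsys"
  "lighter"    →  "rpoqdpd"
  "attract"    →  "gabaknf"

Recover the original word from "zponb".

tiger

Letter i (0-indexed) is shifted by i+6, so successive shifts are 6, 7, 8, ….
Decoding zponb: z−6=t, p−7=i, o−8=g, n−9=e, b−10=r.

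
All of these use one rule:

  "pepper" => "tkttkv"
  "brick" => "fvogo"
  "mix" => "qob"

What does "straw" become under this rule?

The shift depends on letter class: consonant p→t is +4, but vowel e→k is +6. The rule splits by letter class: vowels +6, consonants +4.
Applying it to straw: s(cons)+4=w, t(cons)+4=x, r(cons)+4=v, a(vowel)+6=g, w(cons)+4=a.

wxvga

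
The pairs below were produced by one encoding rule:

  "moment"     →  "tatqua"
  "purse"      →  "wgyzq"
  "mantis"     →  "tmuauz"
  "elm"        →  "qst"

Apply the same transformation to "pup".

wgw

The shift depends on letter class: consonant m→t is +7, but vowel o→a is +12. The rule splits by letter class: vowels +12, consonants +7.
On pup: p(cons)+7=w, u(vowel)+12=g, p(cons)+7=w.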